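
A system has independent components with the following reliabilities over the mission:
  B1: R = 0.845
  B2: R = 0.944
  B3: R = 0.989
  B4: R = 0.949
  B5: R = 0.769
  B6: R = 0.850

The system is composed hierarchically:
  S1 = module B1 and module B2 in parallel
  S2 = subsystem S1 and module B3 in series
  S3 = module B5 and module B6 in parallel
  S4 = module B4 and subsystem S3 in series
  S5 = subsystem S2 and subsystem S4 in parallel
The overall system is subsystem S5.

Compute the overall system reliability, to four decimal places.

Parallel (B1 and B2): 1 − (1 − 0.845000)(1 − 0.944000) = 0.991320
Series ([0.991320] and B3): 0.991320 × 0.989000 = 0.980415
Parallel (B5 and B6): 1 − (1 − 0.769000)(1 − 0.850000) = 0.965350
Series (B4 and [0.965350]): 0.949000 × 0.965350 = 0.916117
Parallel ([0.980415] and [0.916117]): 1 − (1 − 0.980415)(1 − 0.916117) = 0.9984

0.9984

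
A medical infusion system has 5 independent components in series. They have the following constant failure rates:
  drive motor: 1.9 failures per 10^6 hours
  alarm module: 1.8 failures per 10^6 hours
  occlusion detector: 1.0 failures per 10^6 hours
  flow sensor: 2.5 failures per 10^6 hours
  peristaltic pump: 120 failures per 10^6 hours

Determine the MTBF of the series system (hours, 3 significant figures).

7860

Series of exponential components: λ_sys = Σ λ_i
λ_sys = 0.0000019 + 0.0000018 + 0.0000010 + 0.0000025 + 0.00012 = 1.2720e-04 /h
MTBF = 1 / λ_sys = 7860 h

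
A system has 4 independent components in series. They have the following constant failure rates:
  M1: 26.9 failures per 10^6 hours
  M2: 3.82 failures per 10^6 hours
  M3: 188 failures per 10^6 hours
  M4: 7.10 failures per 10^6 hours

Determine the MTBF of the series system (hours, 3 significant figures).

Series of exponential components: λ_sys = Σ λ_i
λ_sys = 0.0000269 + 0.00000382 + 0.000188 + 0.00000710 = 2.2582e-04 /h
MTBF = 1 / λ_sys = 4430 h

4430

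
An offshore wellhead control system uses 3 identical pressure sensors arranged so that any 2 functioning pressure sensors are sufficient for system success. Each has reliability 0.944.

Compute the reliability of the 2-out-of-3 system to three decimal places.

0.991

R = Σ_{i=2}^{3} C(3,i) p^i (1−p)^{3−i} with p = 0.944
C(3,2)·0.944^2·0.056^1 = 0.14971
C(3,3)·0.944^3·0.056^0 = 0.84123
Sum = 0.991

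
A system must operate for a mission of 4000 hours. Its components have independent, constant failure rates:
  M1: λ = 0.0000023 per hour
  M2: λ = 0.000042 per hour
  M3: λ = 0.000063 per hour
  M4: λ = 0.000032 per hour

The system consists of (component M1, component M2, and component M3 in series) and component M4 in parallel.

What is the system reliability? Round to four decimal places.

0.9581

R(M1) = exp(−0.0000023 × 4000) = 0.990842
R(M2) = exp(−0.000042 × 4000) = 0.845354
R(M3) = exp(−0.000063 × 4000) = 0.777245
R(M4) = exp(−0.000032 × 4000) = 0.879853
Series (M1, M2, and M3): 0.990842 × 0.845354 × 0.777245 = 0.651030
Parallel ([0.651030] and M4): 1 − (1 − 0.651030)(1 − 0.879853) = 0.9581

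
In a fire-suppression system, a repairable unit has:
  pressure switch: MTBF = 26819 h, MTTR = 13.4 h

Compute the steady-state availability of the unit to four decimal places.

0.9995

A(pressure switch) = MTBF/(MTBF+MTTR) = 26819/(26819+13.4) = 0.9995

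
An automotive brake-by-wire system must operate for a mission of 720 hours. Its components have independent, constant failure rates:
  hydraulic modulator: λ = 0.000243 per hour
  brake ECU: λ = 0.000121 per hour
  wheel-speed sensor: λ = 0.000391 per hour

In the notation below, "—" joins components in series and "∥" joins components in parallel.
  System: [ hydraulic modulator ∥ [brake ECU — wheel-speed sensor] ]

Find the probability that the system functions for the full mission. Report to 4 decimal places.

0.9505

R(hydraulic modulator) = exp(−0.000243 × 720) = 0.839491
R(brake ECU) = exp(−0.000121 × 720) = 0.916567
R(wheel-speed sensor) = exp(−0.000391 × 720) = 0.754636
Series (brake ECU and wheel-speed sensor): 0.916567 × 0.754636 = 0.691674
Parallel (hydraulic modulator and [0.691674]): 1 − (1 − 0.839491)(1 − 0.691674) = 0.9505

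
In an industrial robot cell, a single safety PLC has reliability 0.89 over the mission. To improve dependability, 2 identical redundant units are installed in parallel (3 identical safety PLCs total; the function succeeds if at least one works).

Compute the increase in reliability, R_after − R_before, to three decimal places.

R_before = 0.89
R_after = 1 − (1 − 0.89)^3 = 0.999
ΔR = 0.999 − 0.89 = 0.109

0.109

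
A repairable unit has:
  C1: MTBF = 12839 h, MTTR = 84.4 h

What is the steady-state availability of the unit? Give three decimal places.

0.993

A(C1) = MTBF/(MTBF+MTTR) = 12839/(12839+84.4) = 0.993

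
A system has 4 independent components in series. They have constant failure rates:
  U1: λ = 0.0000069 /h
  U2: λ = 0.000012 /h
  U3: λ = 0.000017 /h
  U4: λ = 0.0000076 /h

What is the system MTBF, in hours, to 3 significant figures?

23000

Series of exponential components: λ_sys = Σ λ_i
λ_sys = 0.0000069 + 0.000012 + 0.000017 + 0.0000076 = 4.3500e-05 /h
MTBF = 1 / λ_sys = 23000 h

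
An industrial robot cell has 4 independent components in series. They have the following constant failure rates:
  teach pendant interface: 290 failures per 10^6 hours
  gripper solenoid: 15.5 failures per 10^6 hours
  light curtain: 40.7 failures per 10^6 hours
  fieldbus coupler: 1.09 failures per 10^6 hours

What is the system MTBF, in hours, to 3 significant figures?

2880

Series of exponential components: λ_sys = Σ λ_i
λ_sys = 0.000290 + 0.0000155 + 0.0000407 + 0.00000109 = 3.4729e-04 /h
MTBF = 1 / λ_sys = 2880 h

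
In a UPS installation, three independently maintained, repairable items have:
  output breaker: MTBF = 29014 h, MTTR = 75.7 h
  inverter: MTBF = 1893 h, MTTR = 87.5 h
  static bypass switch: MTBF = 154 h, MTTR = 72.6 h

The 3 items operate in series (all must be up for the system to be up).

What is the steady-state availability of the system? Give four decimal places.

0.6479

A(output breaker) = MTBF/(MTBF+MTTR) = 29014/(29014+75.7) = 0.997398
A(inverter) = MTBF/(MTBF+MTTR) = 1893/(1893+87.5) = 0.955819
A(static bypass switch) = MTBF/(MTBF+MTTR) = 154/(154+72.6) = 0.679612
Series availability: 0.997398 × 0.955819 × 0.679612 = 0.6479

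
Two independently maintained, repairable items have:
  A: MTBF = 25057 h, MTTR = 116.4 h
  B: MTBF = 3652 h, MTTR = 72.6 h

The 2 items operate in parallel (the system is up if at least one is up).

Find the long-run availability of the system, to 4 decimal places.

A(A) = MTBF/(MTBF+MTTR) = 25057/(25057+116.4) = 0.995376
A(B) = MTBF/(MTBF+MTTR) = 3652/(3652+72.6) = 0.980508
Parallel availability: 1 − (1 − 0.995376)(1 − 0.980508) = 0.9999

0.9999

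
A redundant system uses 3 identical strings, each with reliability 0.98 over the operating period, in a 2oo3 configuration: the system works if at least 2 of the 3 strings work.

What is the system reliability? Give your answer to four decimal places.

0.9988

R = Σ_{i=2}^{3} C(3,i) p^i (1−p)^{3−i} with p = 0.98
C(3,2)·0.98^2·0.02^1 = 0.057624
C(3,3)·0.98^3·0.02^0 = 0.941192
Sum = 0.9988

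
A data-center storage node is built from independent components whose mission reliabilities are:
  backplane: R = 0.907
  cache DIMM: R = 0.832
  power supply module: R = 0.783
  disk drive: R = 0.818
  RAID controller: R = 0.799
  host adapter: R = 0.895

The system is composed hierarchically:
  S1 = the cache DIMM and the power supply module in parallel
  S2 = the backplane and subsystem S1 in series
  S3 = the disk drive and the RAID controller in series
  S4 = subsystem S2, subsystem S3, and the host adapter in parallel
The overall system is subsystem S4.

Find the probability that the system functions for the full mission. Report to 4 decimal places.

Parallel (cache DIMM and power supply module): 1 − (1 − 0.832000)(1 − 0.783000) = 0.963544
Series (backplane and [0.963544]): 0.907000 × 0.963544 = 0.873934
Series (disk drive and RAID controller): 0.818000 × 0.799000 = 0.653582
Parallel ([0.873934], [0.653582], and host adapter): 1 − (1 − 0.873934)(1 − 0.653582)(1 − 0.895000) = 0.9954

0.9954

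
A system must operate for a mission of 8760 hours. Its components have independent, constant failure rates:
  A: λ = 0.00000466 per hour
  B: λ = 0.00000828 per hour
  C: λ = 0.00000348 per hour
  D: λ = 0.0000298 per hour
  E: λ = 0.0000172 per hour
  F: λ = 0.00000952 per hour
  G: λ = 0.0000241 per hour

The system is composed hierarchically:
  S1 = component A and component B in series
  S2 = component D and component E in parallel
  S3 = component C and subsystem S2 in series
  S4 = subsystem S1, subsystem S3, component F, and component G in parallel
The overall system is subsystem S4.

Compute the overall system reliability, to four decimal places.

0.9999

R(A) = exp(−0.00000466 × 8760) = 0.960000
R(B) = exp(−0.00000828 × 8760) = 0.930035
R(C) = exp(−0.00000348 × 8760) = 0.969975
R(D) = exp(−0.0000298 × 8760) = 0.770244
R(E) = exp(−0.0000172 × 8760) = 0.860130
R(F) = exp(−0.00000952 × 8760) = 0.919987
R(G) = exp(−0.0000241 × 8760) = 0.809680
Series (A and B): 0.960000 × 0.930035 = 0.892834
Parallel (D and E): 1 − (1 − 0.770244)(1 − 0.860130) = 0.967864
Series (C and [0.967864]): 0.969975 × 0.967864 = 0.938804
Parallel ([0.892834], [0.938804], F, and G): 1 − (1 − 0.892834)(1 − 0.938804)(1 − 0.919987)(1 − 0.809680) = 0.9999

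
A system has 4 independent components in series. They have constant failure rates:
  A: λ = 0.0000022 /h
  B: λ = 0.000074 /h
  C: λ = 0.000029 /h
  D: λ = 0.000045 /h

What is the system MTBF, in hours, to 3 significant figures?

6660

Series of exponential components: λ_sys = Σ λ_i
λ_sys = 0.0000022 + 0.000074 + 0.000029 + 0.000045 = 1.5020e-04 /h
MTBF = 1 / λ_sys = 6660 h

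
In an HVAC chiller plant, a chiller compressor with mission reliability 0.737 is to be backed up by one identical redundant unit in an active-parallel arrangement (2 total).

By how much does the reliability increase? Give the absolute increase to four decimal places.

R_before = 0.737
R_after = 1 − (1 − 0.737)^2 = 0.9308
ΔR = 0.9308 − 0.737 = 0.1938

0.1938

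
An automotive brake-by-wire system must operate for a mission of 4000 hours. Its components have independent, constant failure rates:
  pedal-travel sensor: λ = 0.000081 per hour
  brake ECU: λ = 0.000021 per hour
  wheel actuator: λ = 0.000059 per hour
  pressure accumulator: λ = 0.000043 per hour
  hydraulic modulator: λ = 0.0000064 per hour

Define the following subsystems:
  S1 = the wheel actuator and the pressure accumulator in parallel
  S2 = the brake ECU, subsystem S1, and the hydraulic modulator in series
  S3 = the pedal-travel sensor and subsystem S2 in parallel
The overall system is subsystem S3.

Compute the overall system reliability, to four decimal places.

0.9630

R(pedal-travel sensor) = exp(−0.000081 × 4000) = 0.723250
R(brake ECU) = exp(−0.000021 × 4000) = 0.919431
R(wheel actuator) = exp(−0.000059 × 4000) = 0.789781
R(pressure accumulator) = exp(−0.000043 × 4000) = 0.841979
R(hydraulic modulator) = exp(−0.0000064 × 4000) = 0.974725
Parallel (wheel actuator and pressure accumulator): 1 − (1 − 0.789781)(1 − 0.841979) = 0.966781
Series (brake ECU, [0.966781], and hydraulic modulator): 0.919431 × 0.966781 × 0.974725 = 0.866422
Parallel (pedal-travel sensor and [0.866422]): 1 − (1 − 0.723250)(1 − 0.866422) = 0.9630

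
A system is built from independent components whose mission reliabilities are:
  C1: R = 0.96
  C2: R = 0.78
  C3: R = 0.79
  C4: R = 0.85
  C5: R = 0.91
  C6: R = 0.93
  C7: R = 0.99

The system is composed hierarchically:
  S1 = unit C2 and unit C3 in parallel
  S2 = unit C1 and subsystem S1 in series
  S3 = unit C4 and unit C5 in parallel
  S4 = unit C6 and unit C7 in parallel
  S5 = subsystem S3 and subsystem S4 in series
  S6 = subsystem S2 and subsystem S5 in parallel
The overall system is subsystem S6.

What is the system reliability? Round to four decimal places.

0.9988

Parallel (C2 and C3): 1 − (1 − 0.780000)(1 − 0.790000) = 0.953800
Series (C1 and [0.953800]): 0.960000 × 0.953800 = 0.915648
Parallel (C4 and C5): 1 − (1 − 0.850000)(1 − 0.910000) = 0.986500
Parallel (C6 and C7): 1 − (1 − 0.930000)(1 − 0.990000) = 0.999300
Series ([0.986500] and [0.999300]): 0.986500 × 0.999300 = 0.985809
Parallel ([0.915648] and [0.985809]): 1 − (1 − 0.915648)(1 − 0.985809) = 0.9988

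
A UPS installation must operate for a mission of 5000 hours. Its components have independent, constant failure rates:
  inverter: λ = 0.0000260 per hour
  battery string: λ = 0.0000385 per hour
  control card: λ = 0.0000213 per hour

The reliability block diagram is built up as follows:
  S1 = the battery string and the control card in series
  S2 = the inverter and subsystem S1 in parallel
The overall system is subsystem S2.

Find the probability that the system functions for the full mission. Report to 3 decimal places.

0.968

R(inverter) = exp(−0.0000260 × 5000) = 0.87810
R(battery string) = exp(−0.0000385 × 5000) = 0.82489
R(control card) = exp(−0.0000213 × 5000) = 0.89898
Series (battery string and control card): 0.82489 × 0.89898 = 0.74156
Parallel (inverter and [0.74156]): 1 − (1 − 0.87810)(1 − 0.74156) = 0.968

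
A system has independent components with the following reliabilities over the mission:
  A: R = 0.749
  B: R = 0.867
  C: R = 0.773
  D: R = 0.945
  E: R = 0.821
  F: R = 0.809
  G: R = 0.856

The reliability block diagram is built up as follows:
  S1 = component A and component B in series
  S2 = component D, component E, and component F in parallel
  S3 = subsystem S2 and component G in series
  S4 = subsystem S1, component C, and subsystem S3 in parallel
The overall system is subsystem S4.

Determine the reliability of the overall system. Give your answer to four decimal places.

0.9884

Series (A and B): 0.749000 × 0.867000 = 0.649383
Parallel (D, E, and F): 1 − (1 − 0.945000)(1 − 0.821000)(1 − 0.809000) = 0.998120
Series ([0.998120] and G): 0.998120 × 0.856000 = 0.854391
Parallel ([0.649383], C, and [0.854391]): 1 − (1 − 0.649383)(1 − 0.773000)(1 − 0.854391) = 0.9884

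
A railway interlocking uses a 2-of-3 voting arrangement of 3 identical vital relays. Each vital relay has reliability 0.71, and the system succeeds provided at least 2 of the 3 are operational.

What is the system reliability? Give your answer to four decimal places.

R = Σ_{i=2}^{3} C(3,i) p^i (1−p)^{3−i} with p = 0.71
C(3,2)·0.71^2·0.29^1 = 0.438567
C(3,3)·0.71^3·0.29^0 = 0.357911
Sum = 0.7965

0.7965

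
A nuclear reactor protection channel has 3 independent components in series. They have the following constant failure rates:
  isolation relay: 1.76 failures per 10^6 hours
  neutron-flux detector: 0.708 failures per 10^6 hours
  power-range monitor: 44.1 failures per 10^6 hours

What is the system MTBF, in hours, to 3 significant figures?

21500

Series of exponential components: λ_sys = Σ λ_i
λ_sys = 0.00000176 + 0.000000708 + 0.0000441 = 4.6568e-05 /h
MTBF = 1 / λ_sys = 21500 h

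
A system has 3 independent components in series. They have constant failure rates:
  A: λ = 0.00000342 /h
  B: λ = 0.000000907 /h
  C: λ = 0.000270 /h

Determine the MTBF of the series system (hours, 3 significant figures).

3650

Series of exponential components: λ_sys = Σ λ_i
λ_sys = 0.00000342 + 0.000000907 + 0.000270 = 2.7433e-04 /h
MTBF = 1 / λ_sys = 3650 h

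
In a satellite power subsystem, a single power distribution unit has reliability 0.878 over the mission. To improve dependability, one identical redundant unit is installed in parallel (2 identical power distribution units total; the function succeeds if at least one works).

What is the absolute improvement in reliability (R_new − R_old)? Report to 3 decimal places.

0.107

R_before = 0.878
R_after = 1 − (1 − 0.878)^2 = 0.985
ΔR = 0.985 − 0.878 = 0.107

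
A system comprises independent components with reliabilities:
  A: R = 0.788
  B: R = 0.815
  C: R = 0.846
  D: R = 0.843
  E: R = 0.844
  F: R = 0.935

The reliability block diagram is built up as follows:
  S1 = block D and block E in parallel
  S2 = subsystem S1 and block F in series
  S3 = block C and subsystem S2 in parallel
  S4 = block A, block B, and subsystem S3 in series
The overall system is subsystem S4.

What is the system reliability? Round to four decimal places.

0.6335

Parallel (D and E): 1 − (1 − 0.843000)(1 − 0.844000) = 0.975508
Series ([0.975508] and F): 0.975508 × 0.935000 = 0.912100
Parallel (C and [0.912100]): 1 − (1 − 0.846000)(1 − 0.912100) = 0.986463
Series (A, B, and [0.986463]): 0.788000 × 0.815000 × 0.986463 = 0.6335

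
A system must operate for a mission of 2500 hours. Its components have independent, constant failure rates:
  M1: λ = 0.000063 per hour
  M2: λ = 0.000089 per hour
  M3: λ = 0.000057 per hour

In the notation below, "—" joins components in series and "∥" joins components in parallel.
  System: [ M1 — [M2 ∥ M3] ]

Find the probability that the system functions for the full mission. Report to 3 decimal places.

R(M1) = exp(−0.000063 × 2500) = 0.85428
R(M2) = exp(−0.000089 × 2500) = 0.80052
R(M3) = exp(−0.000057 × 2500) = 0.86719
Parallel (M2 and M3): 1 − (1 − 0.80052)(1 − 0.86719) = 0.97351
Series (M1 and [0.97351]): 0.85428 × 0.97351 = 0.832

0.832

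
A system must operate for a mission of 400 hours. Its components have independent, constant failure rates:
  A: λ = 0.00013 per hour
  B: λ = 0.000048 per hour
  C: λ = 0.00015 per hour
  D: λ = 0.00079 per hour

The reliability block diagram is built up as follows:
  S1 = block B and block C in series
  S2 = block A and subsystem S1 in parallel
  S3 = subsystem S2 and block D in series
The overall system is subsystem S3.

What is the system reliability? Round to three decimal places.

R(A) = exp(−0.00013 × 400) = 0.94933
R(B) = exp(−0.000048 × 400) = 0.98098
R(C) = exp(−0.00015 × 400) = 0.94176
R(D) = exp(−0.00079 × 400) = 0.72906
Series (B and C): 0.98098 × 0.94176 = 0.92385
Parallel (A and [0.92385]): 1 − (1 − 0.94933)(1 − 0.92385) = 0.99614
Series ([0.99614] and D): 0.99614 × 0.72906 = 0.726

0.726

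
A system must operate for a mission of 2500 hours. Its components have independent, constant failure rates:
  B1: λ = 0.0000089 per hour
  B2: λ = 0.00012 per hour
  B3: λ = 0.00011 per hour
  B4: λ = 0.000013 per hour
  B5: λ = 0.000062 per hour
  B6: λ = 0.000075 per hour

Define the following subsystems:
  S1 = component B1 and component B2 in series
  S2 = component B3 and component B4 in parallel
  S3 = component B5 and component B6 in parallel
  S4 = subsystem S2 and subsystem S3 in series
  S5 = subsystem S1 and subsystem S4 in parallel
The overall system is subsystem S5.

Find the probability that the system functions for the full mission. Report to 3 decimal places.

0.991

R(B1) = exp(−0.0000089 × 2500) = 0.97800
R(B2) = exp(−0.00012 × 2500) = 0.74082
R(B3) = exp(−0.00011 × 2500) = 0.75957
R(B4) = exp(−0.000013 × 2500) = 0.96802
R(B5) = exp(−0.000062 × 2500) = 0.85642
R(B6) = exp(−0.000075 × 2500) = 0.82903
Series (B1 and B2): 0.97800 × 0.74082 = 0.72452
Parallel (B3 and B4): 1 − (1 − 0.75957)(1 − 0.96802) = 0.99231
Parallel (B5 and B6): 1 − (1 − 0.85642)(1 − 0.82903) = 0.97545
Series ([0.99231] and [0.97545]): 0.99231 × 0.97545 = 0.96795
Parallel ([0.72452] and [0.96795]): 1 − (1 − 0.72452)(1 − 0.96795) = 0.991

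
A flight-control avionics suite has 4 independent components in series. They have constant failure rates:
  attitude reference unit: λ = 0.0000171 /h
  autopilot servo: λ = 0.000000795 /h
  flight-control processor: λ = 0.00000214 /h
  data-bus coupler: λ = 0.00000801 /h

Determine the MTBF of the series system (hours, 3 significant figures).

Series of exponential components: λ_sys = Σ λ_i
λ_sys = 0.0000171 + 0.000000795 + 0.00000214 + 0.00000801 = 2.8045e-05 /h
MTBF = 1 / λ_sys = 35700 h

35700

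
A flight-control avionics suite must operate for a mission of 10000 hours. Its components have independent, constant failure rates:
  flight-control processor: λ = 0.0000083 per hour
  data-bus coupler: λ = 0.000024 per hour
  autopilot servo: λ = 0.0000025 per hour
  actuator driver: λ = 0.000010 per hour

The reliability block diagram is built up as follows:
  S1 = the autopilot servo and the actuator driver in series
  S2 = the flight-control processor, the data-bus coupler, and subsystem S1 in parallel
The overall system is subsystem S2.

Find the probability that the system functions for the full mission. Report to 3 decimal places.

R(flight-control processor) = exp(−0.0000083 × 10000) = 0.92035
R(data-bus coupler) = exp(−0.000024 × 10000) = 0.78663
R(autopilot servo) = exp(−0.0000025 × 10000) = 0.97531
R(actuator driver) = exp(−0.000010 × 10000) = 0.90484
Series (autopilot servo and actuator driver): 0.97531 × 0.90484 = 0.88250
Parallel (flight-control processor, data-bus coupler, and [0.88250]): 1 − (1 − 0.92035)(1 − 0.78663)(1 − 0.88250) = 0.998

0.998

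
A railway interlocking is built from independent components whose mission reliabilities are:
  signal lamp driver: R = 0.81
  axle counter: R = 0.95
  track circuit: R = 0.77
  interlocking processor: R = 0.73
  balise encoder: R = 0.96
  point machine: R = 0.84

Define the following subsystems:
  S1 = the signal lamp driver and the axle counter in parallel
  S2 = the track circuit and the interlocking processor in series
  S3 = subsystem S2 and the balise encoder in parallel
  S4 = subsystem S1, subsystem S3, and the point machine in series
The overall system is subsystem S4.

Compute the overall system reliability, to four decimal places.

Parallel (signal lamp driver and axle counter): 1 − (1 − 0.810000)(1 − 0.950000) = 0.990500
Series (track circuit and interlocking processor): 0.770000 × 0.730000 = 0.562100
Parallel ([0.562100] and balise encoder): 1 − (1 − 0.562100)(1 − 0.960000) = 0.982484
Series ([0.990500], [0.982484], and point machine): 0.990500 × 0.982484 × 0.840000 = 0.8174

0.8174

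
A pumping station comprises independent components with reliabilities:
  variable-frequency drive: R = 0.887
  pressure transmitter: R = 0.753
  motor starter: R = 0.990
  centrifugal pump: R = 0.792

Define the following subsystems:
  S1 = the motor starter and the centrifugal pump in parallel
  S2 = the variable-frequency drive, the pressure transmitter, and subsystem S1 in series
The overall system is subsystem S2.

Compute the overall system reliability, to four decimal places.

0.6665

Parallel (motor starter and centrifugal pump): 1 − (1 − 0.990000)(1 − 0.792000) = 0.997920
Series (variable-frequency drive, pressure transmitter, and [0.997920]): 0.887000 × 0.753000 × 0.997920 = 0.6665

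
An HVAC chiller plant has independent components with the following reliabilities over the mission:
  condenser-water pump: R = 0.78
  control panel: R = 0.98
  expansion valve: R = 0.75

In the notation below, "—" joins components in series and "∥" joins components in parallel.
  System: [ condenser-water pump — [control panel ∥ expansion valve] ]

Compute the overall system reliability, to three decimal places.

0.776

Parallel (control panel and expansion valve): 1 − (1 − 0.98000)(1 − 0.75000) = 0.99500
Series (condenser-water pump and [0.99500]): 0.78000 × 0.99500 = 0.776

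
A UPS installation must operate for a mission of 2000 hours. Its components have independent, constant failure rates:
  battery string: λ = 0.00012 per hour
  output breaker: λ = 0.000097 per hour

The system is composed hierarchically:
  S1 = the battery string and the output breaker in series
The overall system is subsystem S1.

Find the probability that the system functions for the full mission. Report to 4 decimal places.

R(battery string) = exp(−0.00012 × 2000) = 0.786628
R(output breaker) = exp(−0.000097 × 2000) = 0.823658
Series (battery string and output breaker): 0.786628 × 0.823658 = 0.6479

0.6479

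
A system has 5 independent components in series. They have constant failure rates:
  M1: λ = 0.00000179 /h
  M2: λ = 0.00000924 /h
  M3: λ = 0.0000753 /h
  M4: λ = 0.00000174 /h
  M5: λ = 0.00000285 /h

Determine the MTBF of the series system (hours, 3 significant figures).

Series of exponential components: λ_sys = Σ λ_i
λ_sys = 0.00000179 + 0.00000924 + 0.0000753 + 0.00000174 + 0.00000285 = 9.0920e-05 /h
MTBF = 1 / λ_sys = 11000 h

11000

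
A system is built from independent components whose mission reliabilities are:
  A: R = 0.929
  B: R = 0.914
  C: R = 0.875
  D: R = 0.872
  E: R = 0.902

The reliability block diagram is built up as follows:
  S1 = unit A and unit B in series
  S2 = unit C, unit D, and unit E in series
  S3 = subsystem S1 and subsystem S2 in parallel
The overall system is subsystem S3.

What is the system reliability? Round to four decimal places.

0.9530

Series (A and B): 0.929000 × 0.914000 = 0.849106
Series (C, D, and E): 0.875000 × 0.872000 × 0.902000 = 0.688226
Parallel ([0.849106] and [0.688226]): 1 − (1 − 0.849106)(1 − 0.688226) = 0.9530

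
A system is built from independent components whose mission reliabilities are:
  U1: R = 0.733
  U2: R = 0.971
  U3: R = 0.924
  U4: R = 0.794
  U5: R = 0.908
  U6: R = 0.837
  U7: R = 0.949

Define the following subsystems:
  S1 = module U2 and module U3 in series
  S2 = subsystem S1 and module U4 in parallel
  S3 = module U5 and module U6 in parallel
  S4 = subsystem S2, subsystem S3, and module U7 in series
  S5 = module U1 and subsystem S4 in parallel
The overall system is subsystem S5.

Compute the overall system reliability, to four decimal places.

Series (U2 and U3): 0.971000 × 0.924000 = 0.897204
Parallel ([0.897204] and U4): 1 − (1 − 0.897204)(1 − 0.794000) = 0.978824
Parallel (U5 and U6): 1 − (1 − 0.908000)(1 − 0.837000) = 0.985004
Series ([0.978824], [0.985004], and U7): 0.978824 × 0.985004 × 0.949000 = 0.914974
Parallel (U1 and [0.914974]): 1 − (1 − 0.733000)(1 − 0.914974) = 0.9773

0.9773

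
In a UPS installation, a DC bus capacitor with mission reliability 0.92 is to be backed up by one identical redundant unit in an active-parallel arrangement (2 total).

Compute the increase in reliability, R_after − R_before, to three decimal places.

R_before = 0.92
R_after = 1 − (1 − 0.92)^2 = 0.994
ΔR = 0.994 − 0.92 = 0.074

0.074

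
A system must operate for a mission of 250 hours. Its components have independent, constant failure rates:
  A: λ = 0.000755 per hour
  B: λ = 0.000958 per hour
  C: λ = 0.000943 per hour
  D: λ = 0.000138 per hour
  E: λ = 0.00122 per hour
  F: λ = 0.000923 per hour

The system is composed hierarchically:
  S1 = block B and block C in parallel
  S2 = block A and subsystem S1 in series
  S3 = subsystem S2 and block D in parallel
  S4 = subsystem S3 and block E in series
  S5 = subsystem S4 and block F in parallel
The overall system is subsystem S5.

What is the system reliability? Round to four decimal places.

0.9448

R(A) = exp(−0.000755 × 250) = 0.827993
R(B) = exp(−0.000958 × 250) = 0.787021
R(C) = exp(−0.000943 × 250) = 0.789978
R(D) = exp(−0.000138 × 250) = 0.966088
R(E) = exp(−0.00122 × 250) = 0.737123
R(F) = exp(−0.000923 × 250) = 0.793938
Parallel (B and C): 1 − (1 − 0.787021)(1 − 0.789978) = 0.955270
Series (A and [0.955270]): 0.827993 × 0.955270 = 0.790957
Parallel ([0.790957] and D): 1 − (1 − 0.790957)(1 − 0.966088) = 0.992911
Series ([0.992911] and E): 0.992911 × 0.737123 = 0.731898
Parallel ([0.731898] and F): 1 − (1 − 0.731898)(1 − 0.793938) = 0.9448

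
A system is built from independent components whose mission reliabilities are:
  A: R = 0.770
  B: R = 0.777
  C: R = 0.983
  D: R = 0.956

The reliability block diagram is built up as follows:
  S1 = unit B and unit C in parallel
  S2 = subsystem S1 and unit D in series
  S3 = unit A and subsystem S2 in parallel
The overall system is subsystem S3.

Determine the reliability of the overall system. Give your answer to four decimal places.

Parallel (B and C): 1 − (1 − 0.777000)(1 − 0.983000) = 0.996209
Series ([0.996209] and D): 0.996209 × 0.956000 = 0.952376
Parallel (A and [0.952376]): 1 − (1 − 0.770000)(1 − 0.952376) = 0.9890

0.9890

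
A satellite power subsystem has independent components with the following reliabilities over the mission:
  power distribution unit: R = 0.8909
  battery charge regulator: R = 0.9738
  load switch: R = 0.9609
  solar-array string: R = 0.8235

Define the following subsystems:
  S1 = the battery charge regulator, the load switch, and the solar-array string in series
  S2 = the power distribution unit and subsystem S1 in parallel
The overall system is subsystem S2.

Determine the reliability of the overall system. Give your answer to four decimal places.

Series (battery charge regulator, load switch, and solar-array string): 0.973800 × 0.960900 × 0.823500 = 0.770569
Parallel (power distribution unit and [0.770569]): 1 − (1 − 0.890900)(1 − 0.770569) = 0.9750

0.9750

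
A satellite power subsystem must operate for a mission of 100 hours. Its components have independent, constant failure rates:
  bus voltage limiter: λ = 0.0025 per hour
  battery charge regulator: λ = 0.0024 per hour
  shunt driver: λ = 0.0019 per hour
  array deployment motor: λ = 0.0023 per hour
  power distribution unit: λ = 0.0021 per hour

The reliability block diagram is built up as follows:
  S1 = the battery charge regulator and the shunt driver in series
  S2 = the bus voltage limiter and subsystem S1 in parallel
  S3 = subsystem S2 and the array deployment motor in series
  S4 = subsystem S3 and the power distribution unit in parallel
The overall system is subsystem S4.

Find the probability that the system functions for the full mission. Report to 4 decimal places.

R(bus voltage limiter) = exp(−0.0025 × 100) = 0.778801
R(battery charge regulator) = exp(−0.0024 × 100) = 0.786628
R(shunt driver) = exp(−0.0019 × 100) = 0.826959
R(array deployment motor) = exp(−0.0023 × 100) = 0.794534
R(power distribution unit) = exp(−0.0021 × 100) = 0.810584
Series (battery charge regulator and shunt driver): 0.786628 × 0.826959 = 0.650509
Parallel (bus voltage limiter and [0.650509]): 1 − (1 − 0.778801)(1 − 0.650509) = 0.922693
Series ([0.922693] and array deployment motor): 0.922693 × 0.794534 = 0.733111
Parallel ([0.733111] and power distribution unit): 1 − (1 − 0.733111)(1 − 0.810584) = 0.9494

0.9494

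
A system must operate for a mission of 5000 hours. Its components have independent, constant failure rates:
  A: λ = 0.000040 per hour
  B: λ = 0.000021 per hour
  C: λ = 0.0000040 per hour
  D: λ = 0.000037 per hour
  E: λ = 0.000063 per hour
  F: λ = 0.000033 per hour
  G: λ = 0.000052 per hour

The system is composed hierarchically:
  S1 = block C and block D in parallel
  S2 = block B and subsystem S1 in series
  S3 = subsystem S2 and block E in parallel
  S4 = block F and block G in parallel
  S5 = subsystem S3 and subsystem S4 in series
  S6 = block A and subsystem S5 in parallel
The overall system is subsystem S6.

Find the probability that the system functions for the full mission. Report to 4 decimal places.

R(A) = exp(−0.000040 × 5000) = 0.818731
R(B) = exp(−0.000021 × 5000) = 0.900325
R(C) = exp(−0.0000040 × 5000) = 0.980199
R(D) = exp(−0.000037 × 5000) = 0.831104
R(E) = exp(−0.000063 × 5000) = 0.729789
R(F) = exp(−0.000033 × 5000) = 0.847894
R(G) = exp(−0.000052 × 5000) = 0.771052
Parallel (C and D): 1 − (1 − 0.980199)(1 − 0.831104) = 0.996656
Series (B and [0.996656]): 0.900325 × 0.996656 = 0.897314
Parallel ([0.897314] and E): 1 − (1 − 0.897314)(1 − 0.729789) = 0.972253
Parallel (F and G): 1 − (1 − 0.847894)(1 − 0.771052) = 0.965176
Series ([0.972253] and [0.965176]): 0.972253 × 0.965176 = 0.938395
Parallel (A and [0.938395]): 1 − (1 − 0.818731)(1 − 0.938395) = 0.9888

0.9888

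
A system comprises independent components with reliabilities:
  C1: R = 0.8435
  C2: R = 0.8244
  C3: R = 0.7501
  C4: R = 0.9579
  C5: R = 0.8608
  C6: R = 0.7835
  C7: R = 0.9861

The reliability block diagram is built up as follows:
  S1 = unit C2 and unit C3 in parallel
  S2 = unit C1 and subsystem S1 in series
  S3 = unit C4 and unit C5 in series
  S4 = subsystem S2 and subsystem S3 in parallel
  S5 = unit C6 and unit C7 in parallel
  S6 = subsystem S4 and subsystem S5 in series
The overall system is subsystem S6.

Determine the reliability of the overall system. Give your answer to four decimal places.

0.9631

Parallel (C2 and C3): 1 − (1 − 0.824400)(1 − 0.750100) = 0.956118
Series (C1 and [0.956118]): 0.843500 × 0.956118 = 0.806486
Series (C4 and C5): 0.957900 × 0.860800 = 0.824560
Parallel ([0.806486] and [0.824560]): 1 − (1 − 0.806486)(1 − 0.824560) = 0.966050
Parallel (C6 and C7): 1 − (1 − 0.783500)(1 − 0.986100) = 0.996991
Series ([0.966050] and [0.996991]): 0.966050 × 0.996991 = 0.9631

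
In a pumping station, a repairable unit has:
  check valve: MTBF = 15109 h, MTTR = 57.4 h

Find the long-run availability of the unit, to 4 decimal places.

0.9962

A(check valve) = MTBF/(MTBF+MTTR) = 15109/(15109+57.4) = 0.9962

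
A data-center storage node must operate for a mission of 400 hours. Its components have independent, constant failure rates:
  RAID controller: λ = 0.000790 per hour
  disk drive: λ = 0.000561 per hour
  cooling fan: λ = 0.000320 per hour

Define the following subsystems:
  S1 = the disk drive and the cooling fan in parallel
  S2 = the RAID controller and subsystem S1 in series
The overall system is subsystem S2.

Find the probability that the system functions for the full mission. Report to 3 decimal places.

0.711

R(RAID controller) = exp(−0.000790 × 400) = 0.72906
R(disk drive) = exp(−0.000561 × 400) = 0.79900
R(cooling fan) = exp(−0.000320 × 400) = 0.87985
Parallel (disk drive and cooling fan): 1 − (1 − 0.79900)(1 − 0.87985) = 0.97585
Series (RAID controller and [0.97585]): 0.72906 × 0.97585 = 0.711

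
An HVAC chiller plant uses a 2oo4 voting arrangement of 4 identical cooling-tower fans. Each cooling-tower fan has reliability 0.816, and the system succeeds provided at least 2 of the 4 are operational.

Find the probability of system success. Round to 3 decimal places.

R = Σ_{i=2}^{4} C(4,i) p^i (1−p)^{4−i} with p = 0.816
C(4,2)·0.816^2·0.184^2 = 0.13526
C(4,3)·0.816^3·0.184^1 = 0.39990
C(4,4)·0.816^4·0.184^0 = 0.44336
Sum = 0.979

0.979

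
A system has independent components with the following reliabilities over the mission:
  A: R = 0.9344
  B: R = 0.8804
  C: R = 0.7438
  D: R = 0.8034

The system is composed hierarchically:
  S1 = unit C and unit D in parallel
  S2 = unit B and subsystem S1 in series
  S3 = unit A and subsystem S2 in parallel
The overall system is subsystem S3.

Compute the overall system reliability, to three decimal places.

0.989

Parallel (C and D): 1 − (1 − 0.74380)(1 − 0.80340) = 0.94963
Series (B and [0.94963]): 0.88040 × 0.94963 = 0.83605
Parallel (A and [0.83605]): 1 − (1 − 0.93440)(1 − 0.83605) = 0.989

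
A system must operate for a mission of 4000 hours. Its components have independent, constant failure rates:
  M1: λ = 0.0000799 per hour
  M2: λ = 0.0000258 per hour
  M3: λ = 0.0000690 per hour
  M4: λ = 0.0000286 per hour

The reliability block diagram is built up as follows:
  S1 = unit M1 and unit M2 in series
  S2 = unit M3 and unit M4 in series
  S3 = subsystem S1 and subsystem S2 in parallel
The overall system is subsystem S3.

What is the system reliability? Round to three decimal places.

0.889

R(M1) = exp(−0.0000799 × 4000) = 0.72644
R(M2) = exp(−0.0000258 × 4000) = 0.90195
R(M3) = exp(−0.0000690 × 4000) = 0.75881
R(M4) = exp(−0.0000286 × 4000) = 0.89190
Series (M1 and M2): 0.72644 × 0.90195 = 0.65521
Series (M3 and M4): 0.75881 × 0.89190 = 0.67678
Parallel ([0.65521] and [0.67678]): 1 − (1 − 0.65521)(1 − 0.67678) = 0.889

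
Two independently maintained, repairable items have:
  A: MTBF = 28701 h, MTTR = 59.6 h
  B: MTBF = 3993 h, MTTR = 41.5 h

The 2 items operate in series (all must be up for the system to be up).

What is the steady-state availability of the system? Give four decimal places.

0.9877

A(A) = MTBF/(MTBF+MTTR) = 28701/(28701+59.6) = 0.997928
A(B) = MTBF/(MTBF+MTTR) = 3993/(3993+41.5) = 0.989714
Series availability: 0.997928 × 0.989714 = 0.9877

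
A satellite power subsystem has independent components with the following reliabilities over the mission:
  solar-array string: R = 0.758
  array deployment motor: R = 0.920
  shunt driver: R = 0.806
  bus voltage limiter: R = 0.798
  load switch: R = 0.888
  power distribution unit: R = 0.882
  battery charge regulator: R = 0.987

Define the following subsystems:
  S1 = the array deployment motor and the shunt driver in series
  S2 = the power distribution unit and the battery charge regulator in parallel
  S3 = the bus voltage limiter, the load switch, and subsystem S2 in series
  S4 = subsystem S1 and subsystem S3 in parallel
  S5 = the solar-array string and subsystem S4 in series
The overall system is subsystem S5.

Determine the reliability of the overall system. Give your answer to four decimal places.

Series (array deployment motor and shunt driver): 0.920000 × 0.806000 = 0.741520
Parallel (power distribution unit and battery charge regulator): 1 − (1 − 0.882000)(1 − 0.987000) = 0.998466
Series (bus voltage limiter, load switch, and [0.998466]): 0.798000 × 0.888000 × 0.998466 = 0.707537
Parallel ([0.741520] and [0.707537]): 1 − (1 − 0.741520)(1 − 0.707537) = 0.924404
Series (solar-array string and [0.924404]): 0.758000 × 0.924404 = 0.7007

0.7007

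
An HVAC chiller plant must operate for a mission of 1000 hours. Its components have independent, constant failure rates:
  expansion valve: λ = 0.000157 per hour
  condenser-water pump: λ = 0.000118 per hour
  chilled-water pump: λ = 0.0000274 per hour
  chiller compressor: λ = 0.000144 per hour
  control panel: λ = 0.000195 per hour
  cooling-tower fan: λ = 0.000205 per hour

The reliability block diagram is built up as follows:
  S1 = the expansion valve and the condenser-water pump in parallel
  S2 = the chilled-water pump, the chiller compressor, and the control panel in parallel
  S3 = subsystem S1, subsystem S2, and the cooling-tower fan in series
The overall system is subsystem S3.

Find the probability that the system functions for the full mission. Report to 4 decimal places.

0.8010

R(expansion valve) = exp(−0.000157 × 1000) = 0.854704
R(condenser-water pump) = exp(−0.000118 × 1000) = 0.888696
R(chilled-water pump) = exp(−0.0000274 × 1000) = 0.972972
R(chiller compressor) = exp(−0.000144 × 1000) = 0.865888
R(control panel) = exp(−0.000195 × 1000) = 0.822835
R(cooling-tower fan) = exp(−0.000205 × 1000) = 0.814647
Parallel (expansion valve and condenser-water pump): 1 − (1 − 0.854704)(1 − 0.888696) = 0.983828
Parallel (chilled-water pump, chiller compressor, and control panel): 1 − (1 − 0.972972)(1 − 0.865888)(1 − 0.822835) = 0.999358
Series ([0.983828], [0.999358], and cooling-tower fan): 0.983828 × 0.999358 × 0.814647 = 0.8010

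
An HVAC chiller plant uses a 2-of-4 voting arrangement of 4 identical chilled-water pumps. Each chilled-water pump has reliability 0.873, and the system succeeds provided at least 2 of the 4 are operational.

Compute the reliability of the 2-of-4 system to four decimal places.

0.9926

R = Σ_{i=2}^{4} C(4,i) p^i (1−p)^{4−i} with p = 0.873
C(4,2)·0.873^2·0.127^2 = 0.073754
C(4,3)·0.873^3·0.127^1 = 0.337992
C(4,4)·0.873^4·0.127^0 = 0.580841
Sum = 0.9926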